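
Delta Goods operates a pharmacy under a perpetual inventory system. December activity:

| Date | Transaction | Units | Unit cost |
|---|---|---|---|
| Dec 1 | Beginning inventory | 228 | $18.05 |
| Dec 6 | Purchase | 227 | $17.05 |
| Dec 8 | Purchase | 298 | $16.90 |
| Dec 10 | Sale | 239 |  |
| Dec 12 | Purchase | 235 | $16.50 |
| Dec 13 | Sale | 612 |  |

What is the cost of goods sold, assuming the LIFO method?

COGS = $14,426.60

Dec 10, 239 sold [LIFO — newest first]: 239 @ $16.90 = $4,039.10
Dec 13, 612 sold [LIFO — newest first]: 235 @ $16.50 + 59 @ $16.90 + 227 @ $17.05 + 91 @ $18.05 = $10,387.50
Total COGS = $4,039.10 + $10,387.50 = $14,426.60
Ending inventory: 137 @ $18.05 = $2,472.85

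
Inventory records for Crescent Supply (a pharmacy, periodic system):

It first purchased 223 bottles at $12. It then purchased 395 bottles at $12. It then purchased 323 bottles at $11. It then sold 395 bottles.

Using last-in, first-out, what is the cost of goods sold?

Sale 1 (395) [LIFO — newest first]: 323 @ $11 + 72 @ $12 = $4,417
Ending inventory: 223 @ $12 + 323 @ $12 = $6,552

COGS = $4,417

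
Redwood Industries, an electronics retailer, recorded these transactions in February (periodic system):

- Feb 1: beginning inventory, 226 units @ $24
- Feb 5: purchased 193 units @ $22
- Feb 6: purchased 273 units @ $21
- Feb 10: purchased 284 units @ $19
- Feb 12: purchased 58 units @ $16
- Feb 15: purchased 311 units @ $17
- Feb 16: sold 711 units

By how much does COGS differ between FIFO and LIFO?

FIFO COGS: 226 @ $24 + 193 @ $22 + 273 @ $21 + 19 @ $19 = $15,764
LIFO COGS: 311 @ $17 + 58 @ $16 + 284 @ $19 + 58 @ $21 = $12,829
Difference = |$15,764 − $12,829| = $2,935

$2,935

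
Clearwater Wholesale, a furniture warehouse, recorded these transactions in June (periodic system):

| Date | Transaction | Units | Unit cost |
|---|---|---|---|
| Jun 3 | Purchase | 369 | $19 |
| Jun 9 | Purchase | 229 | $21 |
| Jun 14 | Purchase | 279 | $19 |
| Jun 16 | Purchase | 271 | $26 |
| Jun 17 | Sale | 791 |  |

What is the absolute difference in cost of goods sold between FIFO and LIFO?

$1,897

FIFO COGS: 369 @ $19 + 229 @ $21 + 193 @ $19 = $15,487
LIFO COGS: 271 @ $26 + 279 @ $19 + 229 @ $21 + 12 @ $19 = $17,384
Difference = |$15,487 − $17,384| = $1,897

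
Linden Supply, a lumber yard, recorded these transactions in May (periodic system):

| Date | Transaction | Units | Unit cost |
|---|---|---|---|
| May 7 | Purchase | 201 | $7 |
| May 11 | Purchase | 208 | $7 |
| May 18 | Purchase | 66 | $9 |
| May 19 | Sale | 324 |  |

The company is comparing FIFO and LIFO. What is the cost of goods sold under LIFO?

COGS = $2,400

FIFO COGS: 201 @ $7 + 123 @ $7 = $2,268
LIFO COGS: 66 @ $9 + 208 @ $7 + 50 @ $7 = $2,400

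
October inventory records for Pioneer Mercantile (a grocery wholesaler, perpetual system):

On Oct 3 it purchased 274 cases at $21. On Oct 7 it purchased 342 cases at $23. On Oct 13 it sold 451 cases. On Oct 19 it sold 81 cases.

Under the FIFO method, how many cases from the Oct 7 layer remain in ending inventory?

84

Oct 13, 451 sold [FIFO — oldest first]: 274 @ $21 + 177 @ $23 = $9,825
Oct 19, 81 sold [FIFO — oldest first]: 81 @ $23 = $1,863
Total COGS = $9,825 + $1,863 = $11,688
Ending inventory: 84 @ $23 = $1,932
Check: goods available $13,620 = COGS $11,688 + ending $1,932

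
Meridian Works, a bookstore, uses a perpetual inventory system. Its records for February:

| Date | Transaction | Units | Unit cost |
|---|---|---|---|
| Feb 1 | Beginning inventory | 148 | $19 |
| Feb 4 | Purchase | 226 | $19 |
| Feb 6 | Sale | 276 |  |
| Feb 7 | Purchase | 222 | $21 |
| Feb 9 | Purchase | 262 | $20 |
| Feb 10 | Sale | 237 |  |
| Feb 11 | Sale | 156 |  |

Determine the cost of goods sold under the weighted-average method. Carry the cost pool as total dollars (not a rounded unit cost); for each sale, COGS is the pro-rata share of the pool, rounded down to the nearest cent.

After Feb 1: 148 on hand, pool $2,812.00 (≈ $19.0000 each)
After Feb 4: 374 on hand, pool $7,106.00 (≈ $19.0000 each)
Feb 6, sell 276: 276/374 × $7,106.00 → $5,244.00
After Feb 7: 320 on hand, pool $6,524.00 (≈ $20.3875 each)
After Feb 9: 582 on hand, pool $11,764.00 (≈ $20.2131 each)
Feb 10, sell 237: 237/582 × $11,764.00 → $4,790.49
Feb 11, sell 156: 156/345 × $6,973.51 → $3,153.23
Total COGS = $5,244.00 + $4,790.49 + $3,153.23 = $13,187.72
Ending inventory (cost pool remaining) = $3,820.28

COGS = $13,187.72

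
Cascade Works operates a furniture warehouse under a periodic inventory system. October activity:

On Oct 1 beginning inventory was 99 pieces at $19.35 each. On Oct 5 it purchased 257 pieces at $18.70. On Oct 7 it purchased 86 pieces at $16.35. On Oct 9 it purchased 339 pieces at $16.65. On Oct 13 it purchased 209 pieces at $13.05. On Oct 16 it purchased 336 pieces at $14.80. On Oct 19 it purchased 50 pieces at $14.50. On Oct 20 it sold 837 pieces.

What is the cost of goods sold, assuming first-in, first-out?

Oct 20, 837 sold [FIFO — oldest first]: 99 @ $19.35 + 257 @ $18.70 + 86 @ $16.35 + 339 @ $16.65 + 56 @ $13.05 = $14,502.80
Ending inventory: 153 @ $13.05 + 336 @ $14.80 + 50 @ $14.50 = $7,694.45

COGS = $14,502.80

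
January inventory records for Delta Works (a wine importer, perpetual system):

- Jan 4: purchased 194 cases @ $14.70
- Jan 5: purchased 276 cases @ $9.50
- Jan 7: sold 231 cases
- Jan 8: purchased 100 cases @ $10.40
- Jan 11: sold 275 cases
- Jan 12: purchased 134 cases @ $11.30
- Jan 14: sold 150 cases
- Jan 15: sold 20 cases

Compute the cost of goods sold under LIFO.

Jan 7, 231 sold [LIFO — newest first]: 231 @ $9.50 = $2,194.50
Jan 11, 275 sold [LIFO — newest first]: 100 @ $10.40 + 45 @ $9.50 + 130 @ $14.70 = $3,378.50
Jan 14, 150 sold [LIFO — newest first]: 134 @ $11.30 + 16 @ $14.70 = $1,749.40
Jan 15, 20 sold [LIFO — newest first]: 20 @ $14.70 = $294.00
Total COGS = $2,194.50 + $3,378.50 + $1,749.40 + $294.00 = $7,616.40
Ending inventory: 28 @ $14.70 = $411.60
Check: goods available $8,028.00 = COGS $7,616.40 + ending $411.60

COGS = $7,616.40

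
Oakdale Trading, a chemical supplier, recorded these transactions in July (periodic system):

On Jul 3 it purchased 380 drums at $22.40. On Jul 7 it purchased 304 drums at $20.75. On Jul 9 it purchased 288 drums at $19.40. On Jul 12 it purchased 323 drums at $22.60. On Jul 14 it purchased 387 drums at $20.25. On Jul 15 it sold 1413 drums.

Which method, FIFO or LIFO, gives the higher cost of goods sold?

FIFO

FIFO COGS: 380 @ $22.40 + 304 @ $20.75 + 288 @ $19.40 + 323 @ $22.60 + 118 @ $20.25 = $30,096.50
LIFO COGS: 387 @ $20.25 + 323 @ $22.60 + 288 @ $19.40 + 304 @ $20.75 + 111 @ $22.40 = $29,518.15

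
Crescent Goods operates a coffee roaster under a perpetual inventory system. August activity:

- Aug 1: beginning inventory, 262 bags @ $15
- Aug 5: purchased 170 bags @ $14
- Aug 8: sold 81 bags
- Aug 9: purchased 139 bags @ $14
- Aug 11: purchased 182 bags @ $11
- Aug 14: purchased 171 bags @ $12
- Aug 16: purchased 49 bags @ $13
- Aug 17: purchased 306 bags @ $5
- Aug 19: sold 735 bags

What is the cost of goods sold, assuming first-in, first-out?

Aug 8, 81 sold [FIFO — oldest first]: 81 @ $15 = $1,215
Aug 19, 735 sold [FIFO — oldest first]: 181 @ $15 + 170 @ $14 + 139 @ $14 + 182 @ $11 + 63 @ $12 = $9,799
Total COGS = $1,215 + $9,799 = $11,014
Ending inventory: 108 @ $12 + 49 @ $13 + 306 @ $5 = $3,463
Check: goods available $14,477 = COGS $11,014 + ending $3,463

COGS = $11,014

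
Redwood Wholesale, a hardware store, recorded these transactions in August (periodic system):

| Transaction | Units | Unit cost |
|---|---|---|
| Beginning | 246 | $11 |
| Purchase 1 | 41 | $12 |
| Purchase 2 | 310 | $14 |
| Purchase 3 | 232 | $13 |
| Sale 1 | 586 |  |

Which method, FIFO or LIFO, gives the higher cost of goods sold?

LIFO

FIFO COGS: 246 @ $11 + 41 @ $12 + 299 @ $14 = $7,384
LIFO COGS: 232 @ $13 + 310 @ $14 + 41 @ $12 + 3 @ $11 = $7,881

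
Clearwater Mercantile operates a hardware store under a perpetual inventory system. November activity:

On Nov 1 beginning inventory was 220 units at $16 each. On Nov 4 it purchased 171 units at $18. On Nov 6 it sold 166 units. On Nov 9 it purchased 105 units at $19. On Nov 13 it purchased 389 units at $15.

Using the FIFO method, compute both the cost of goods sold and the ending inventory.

COGS = $2,656; ending inventory = $11,772

Nov 6, 166 sold [FIFO — oldest first]: 166 @ $16 = $2,656
Ending inventory: 54 @ $16 + 171 @ $18 + 105 @ $19 + 389 @ $15 = $11,772
Check: goods available $14,428 = COGS $2,656 + ending $11,772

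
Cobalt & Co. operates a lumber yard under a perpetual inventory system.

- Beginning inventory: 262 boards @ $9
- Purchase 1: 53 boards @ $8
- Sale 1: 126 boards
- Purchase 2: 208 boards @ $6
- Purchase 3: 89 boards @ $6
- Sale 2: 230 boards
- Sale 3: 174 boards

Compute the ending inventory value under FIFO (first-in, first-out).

Sale 1 (126) [FIFO — oldest first]: 126 @ $9 = $1,134
Sale 2 (230) [FIFO — oldest first]: 136 @ $9 + 53 @ $8 + 41 @ $6 = $1,894
Sale 3 (174) [FIFO — oldest first]: 167 @ $6 + 7 @ $6 = $1,044
Total COGS = $1,134 + $1,894 + $1,044 = $4,072
Ending inventory: 82 @ $6 = $492

Ending inventory = $492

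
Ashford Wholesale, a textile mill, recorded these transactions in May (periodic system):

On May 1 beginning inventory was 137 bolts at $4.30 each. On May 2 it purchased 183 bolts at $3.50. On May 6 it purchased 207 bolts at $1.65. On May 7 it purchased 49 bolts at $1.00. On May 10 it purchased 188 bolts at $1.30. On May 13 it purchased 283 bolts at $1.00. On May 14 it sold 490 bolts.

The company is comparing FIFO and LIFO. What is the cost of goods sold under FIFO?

COGS = $1,510.10

FIFO COGS: 137 @ $4.30 + 183 @ $3.50 + 170 @ $1.65 = $1,510.10
LIFO COGS: 283 @ $1.00 + 188 @ $1.30 + 19 @ $1.00 = $546.40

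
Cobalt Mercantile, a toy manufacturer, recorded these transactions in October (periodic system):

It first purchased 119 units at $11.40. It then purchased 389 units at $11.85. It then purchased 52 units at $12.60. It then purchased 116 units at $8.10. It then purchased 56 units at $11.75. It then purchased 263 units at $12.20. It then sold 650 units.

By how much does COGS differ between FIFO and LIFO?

$42.50

FIFO COGS: 119 @ $11.40 + 389 @ $11.85 + 52 @ $12.60 + 90 @ $8.10 = $7,350.45
LIFO COGS: 263 @ $12.20 + 56 @ $11.75 + 116 @ $8.10 + 52 @ $12.60 + 163 @ $11.85 = $7,392.95
Difference = |$7,350.45 − $7,392.95| = $42.50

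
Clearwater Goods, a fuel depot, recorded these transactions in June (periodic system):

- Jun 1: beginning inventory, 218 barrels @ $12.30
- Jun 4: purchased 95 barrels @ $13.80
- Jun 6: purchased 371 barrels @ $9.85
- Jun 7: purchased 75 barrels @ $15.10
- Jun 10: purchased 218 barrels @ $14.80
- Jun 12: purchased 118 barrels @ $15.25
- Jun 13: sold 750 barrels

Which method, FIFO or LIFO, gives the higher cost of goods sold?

LIFO

FIFO COGS: 218 @ $12.30 + 95 @ $13.80 + 371 @ $9.85 + 66 @ $15.10 = $8,643.35
LIFO COGS: 118 @ $15.25 + 218 @ $14.80 + 75 @ $15.10 + 339 @ $9.85 = $9,497.55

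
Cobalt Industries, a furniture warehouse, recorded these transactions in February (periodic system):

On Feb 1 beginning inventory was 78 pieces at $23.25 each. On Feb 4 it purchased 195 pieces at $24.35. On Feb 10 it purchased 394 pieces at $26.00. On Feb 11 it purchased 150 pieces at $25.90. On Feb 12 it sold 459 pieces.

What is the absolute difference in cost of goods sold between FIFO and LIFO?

$521.25

FIFO COGS: 78 @ $23.25 + 195 @ $24.35 + 186 @ $26.00 = $11,397.75
LIFO COGS: 150 @ $25.90 + 309 @ $26.00 = $11,919.00
Difference = |$11,397.75 − $11,919.00| = $521.25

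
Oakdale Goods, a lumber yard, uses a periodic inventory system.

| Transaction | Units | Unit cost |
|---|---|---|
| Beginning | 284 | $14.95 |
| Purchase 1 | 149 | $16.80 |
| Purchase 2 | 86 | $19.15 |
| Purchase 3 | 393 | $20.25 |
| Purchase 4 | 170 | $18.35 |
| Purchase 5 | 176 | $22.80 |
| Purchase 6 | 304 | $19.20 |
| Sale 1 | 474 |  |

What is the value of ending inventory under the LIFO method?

Ending inventory = $19,610.45

Sale 1 (474) [LIFO — newest first]: 304 @ $19.20 + 170 @ $22.80 = $9,712.80
Ending inventory: 284 @ $14.95 + 149 @ $16.80 + 86 @ $19.15 + 393 @ $20.25 + 170 @ $18.35 + 6 @ $22.80 = $19,610.45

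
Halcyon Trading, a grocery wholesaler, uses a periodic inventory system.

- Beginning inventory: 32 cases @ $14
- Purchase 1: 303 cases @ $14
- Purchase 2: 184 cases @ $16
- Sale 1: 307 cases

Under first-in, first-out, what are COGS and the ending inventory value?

Sale 1 (307) [FIFO — oldest first]: 32 @ $14 + 275 @ $14 = $4,298
Ending inventory: 28 @ $14 + 184 @ $16 = $3,336
Check: goods available $7,634 = COGS $4,298 + ending $3,336

COGS = $4,298; ending inventory = $3,336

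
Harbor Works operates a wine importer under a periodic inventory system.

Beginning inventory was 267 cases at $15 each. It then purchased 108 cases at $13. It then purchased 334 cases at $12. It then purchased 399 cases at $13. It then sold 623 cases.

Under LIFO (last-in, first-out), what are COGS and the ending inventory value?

COGS = $7,875; ending inventory = $6,729

Sale 1 (623) [LIFO — newest first]: 399 @ $13 + 224 @ $12 = $7,875
Ending inventory: 267 @ $15 + 108 @ $13 + 110 @ $12 = $6,729
Check: goods available $14,604 = COGS $7,875 + ending $6,729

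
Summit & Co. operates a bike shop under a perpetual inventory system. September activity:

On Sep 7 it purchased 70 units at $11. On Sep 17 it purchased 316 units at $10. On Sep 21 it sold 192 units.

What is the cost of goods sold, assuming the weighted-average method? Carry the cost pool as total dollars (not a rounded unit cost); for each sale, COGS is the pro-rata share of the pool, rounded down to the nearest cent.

After Sep 7: 70 on hand, pool $770.00 (≈ $11.0000 each)
After Sep 17: 386 on hand, pool $3,930.00 (≈ $10.1813 each)
Sep 21, sell 192: 192/386 × $3,930.00 → $1,954.81
Ending inventory (cost pool remaining) = $1,975.19

COGS = $1,954.81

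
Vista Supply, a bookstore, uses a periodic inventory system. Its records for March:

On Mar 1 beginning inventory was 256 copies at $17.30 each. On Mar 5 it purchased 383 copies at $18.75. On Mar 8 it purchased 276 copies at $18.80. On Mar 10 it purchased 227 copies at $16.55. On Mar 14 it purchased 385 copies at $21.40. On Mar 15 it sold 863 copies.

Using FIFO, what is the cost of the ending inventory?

Ending inventory = $12,973.45

Mar 15, 863 sold [FIFO — oldest first]: 256 @ $17.30 + 383 @ $18.75 + 224 @ $18.80 = $15,821.25
Ending inventory: 52 @ $18.80 + 227 @ $16.55 + 385 @ $21.40 = $12,973.45
Check: goods available $28,794.70 = COGS $15,821.25 + ending $12,973.45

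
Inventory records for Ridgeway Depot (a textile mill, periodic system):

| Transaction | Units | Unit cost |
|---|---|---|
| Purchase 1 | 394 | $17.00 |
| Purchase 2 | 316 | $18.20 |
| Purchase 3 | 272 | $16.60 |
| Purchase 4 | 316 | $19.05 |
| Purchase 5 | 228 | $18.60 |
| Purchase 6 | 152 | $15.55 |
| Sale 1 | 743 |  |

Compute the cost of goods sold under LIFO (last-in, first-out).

Sale 1 (743) [LIFO — newest first]: 152 @ $15.55 + 228 @ $18.60 + 316 @ $19.05 + 47 @ $16.60 = $13,404.40
Ending inventory: 394 @ $17.00 + 316 @ $18.20 + 225 @ $16.60 = $16,184.20

COGS = $13,404.40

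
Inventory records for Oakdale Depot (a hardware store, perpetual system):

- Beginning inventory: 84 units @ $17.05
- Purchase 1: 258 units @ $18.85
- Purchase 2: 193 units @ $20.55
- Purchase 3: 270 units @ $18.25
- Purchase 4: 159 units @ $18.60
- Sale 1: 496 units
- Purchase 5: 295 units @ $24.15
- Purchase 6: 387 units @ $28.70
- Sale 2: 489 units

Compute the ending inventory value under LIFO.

Sale 1 (496) [LIFO — newest first]: 159 @ $18.60 + 270 @ $18.25 + 67 @ $20.55 = $9,261.75
Sale 2 (489) [LIFO — newest first]: 387 @ $28.70 + 102 @ $24.15 = $13,570.20
Total COGS = $9,261.75 + $13,570.20 = $22,831.95
Ending inventory: 84 @ $17.05 + 258 @ $18.85 + 126 @ $20.55 + 193 @ $24.15 = $13,545.75

Ending inventory = $13,545.75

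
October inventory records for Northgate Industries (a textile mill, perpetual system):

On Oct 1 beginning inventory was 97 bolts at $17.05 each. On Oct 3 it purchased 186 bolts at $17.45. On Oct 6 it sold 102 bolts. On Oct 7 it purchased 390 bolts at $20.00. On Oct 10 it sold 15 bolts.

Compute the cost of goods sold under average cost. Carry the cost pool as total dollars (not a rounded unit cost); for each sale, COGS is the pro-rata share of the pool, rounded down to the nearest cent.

After Oct 1: 97 on hand, pool $1,653.85 (≈ $17.0500 each)
After Oct 3: 283 on hand, pool $4,899.55 (≈ $17.3129 each)
Oct 6, sell 102: 102/283 × $4,899.55 → $1,765.91
After Oct 7: 571 on hand, pool $10,933.64 (≈ $19.1482 each)
Oct 10, sell 15: 15/571 × $10,933.64 → $287.22
Total COGS = $1,765.91 + $287.22 = $2,053.13
Ending inventory (cost pool remaining) = $10,646.42
Check: goods available $12,699.55 = COGS $2,053.13 + ending $10,646.42

COGS = $2,053.13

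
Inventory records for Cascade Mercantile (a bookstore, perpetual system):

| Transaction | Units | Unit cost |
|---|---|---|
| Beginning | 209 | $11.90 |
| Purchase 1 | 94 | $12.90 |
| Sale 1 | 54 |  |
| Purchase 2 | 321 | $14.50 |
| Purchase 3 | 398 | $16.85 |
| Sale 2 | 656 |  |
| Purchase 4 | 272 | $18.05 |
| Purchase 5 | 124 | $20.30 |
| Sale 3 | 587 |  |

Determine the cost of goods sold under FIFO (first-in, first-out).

Sale 1 (54) [FIFO — oldest first]: 54 @ $11.90 = $642.60
Sale 2 (656) [FIFO — oldest first]: 155 @ $11.90 + 94 @ $12.90 + 321 @ $14.50 + 86 @ $16.85 = $9,160.70
Sale 3 (587) [FIFO — oldest first]: 312 @ $16.85 + 272 @ $18.05 + 3 @ $20.30 = $10,227.70
Total COGS = $642.60 + $9,160.70 + $10,227.70 = $20,031.00
Ending inventory: 121 @ $20.30 = $2,456.30

COGS = $20,031.00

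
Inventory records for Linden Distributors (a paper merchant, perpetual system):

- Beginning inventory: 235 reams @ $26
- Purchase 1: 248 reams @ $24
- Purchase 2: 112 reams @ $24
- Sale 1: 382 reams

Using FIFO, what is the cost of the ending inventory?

Ending inventory = $5,112

Sale 1 (382) [FIFO — oldest first]: 235 @ $26 + 147 @ $24 = $9,638
Ending inventory: 101 @ $24 + 112 @ $24 = $5,112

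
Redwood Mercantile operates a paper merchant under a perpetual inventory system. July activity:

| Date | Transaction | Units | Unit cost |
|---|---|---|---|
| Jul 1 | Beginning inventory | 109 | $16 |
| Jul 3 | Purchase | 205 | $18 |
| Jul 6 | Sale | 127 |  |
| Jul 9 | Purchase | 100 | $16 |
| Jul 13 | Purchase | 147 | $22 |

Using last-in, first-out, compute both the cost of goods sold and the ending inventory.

COGS = $2,286; ending inventory = $7,982

Jul 6, 127 sold [LIFO — newest first]: 127 @ $18 = $2,286
Ending inventory: 109 @ $16 + 78 @ $18 + 100 @ $16 + 147 @ $22 = $7,982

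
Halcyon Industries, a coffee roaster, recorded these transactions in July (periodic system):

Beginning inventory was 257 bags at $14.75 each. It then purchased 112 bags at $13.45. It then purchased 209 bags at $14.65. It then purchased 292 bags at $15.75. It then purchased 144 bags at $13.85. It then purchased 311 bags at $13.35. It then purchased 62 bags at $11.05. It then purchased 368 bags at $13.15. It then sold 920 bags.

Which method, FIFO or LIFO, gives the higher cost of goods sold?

FIFO COGS: 257 @ $14.75 + 112 @ $13.45 + 209 @ $14.65 + 292 @ $15.75 + 50 @ $13.85 = $13,650.50
LIFO COGS: 368 @ $13.15 + 62 @ $11.05 + 311 @ $13.35 + 144 @ $13.85 + 35 @ $15.75 = $12,221.80

FIFO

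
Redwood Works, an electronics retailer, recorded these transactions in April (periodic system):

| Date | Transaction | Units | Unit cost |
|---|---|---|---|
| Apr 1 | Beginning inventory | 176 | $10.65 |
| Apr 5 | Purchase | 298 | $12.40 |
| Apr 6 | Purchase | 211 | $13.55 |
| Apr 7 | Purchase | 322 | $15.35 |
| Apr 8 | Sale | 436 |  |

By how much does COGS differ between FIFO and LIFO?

FIFO COGS: 176 @ $10.65 + 260 @ $12.40 = $5,098.40
LIFO COGS: 322 @ $15.35 + 114 @ $13.55 = $6,487.40
Difference = |$5,098.40 − $6,487.40| = $1,389.00

$1,389.00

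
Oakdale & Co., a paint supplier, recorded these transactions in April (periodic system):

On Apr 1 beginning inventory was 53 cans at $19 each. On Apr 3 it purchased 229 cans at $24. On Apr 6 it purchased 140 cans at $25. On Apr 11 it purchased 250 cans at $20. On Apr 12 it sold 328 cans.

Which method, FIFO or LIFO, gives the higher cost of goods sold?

FIFO

FIFO COGS: 53 @ $19 + 229 @ $24 + 46 @ $25 = $7,653
LIFO COGS: 250 @ $20 + 78 @ $25 = $6,950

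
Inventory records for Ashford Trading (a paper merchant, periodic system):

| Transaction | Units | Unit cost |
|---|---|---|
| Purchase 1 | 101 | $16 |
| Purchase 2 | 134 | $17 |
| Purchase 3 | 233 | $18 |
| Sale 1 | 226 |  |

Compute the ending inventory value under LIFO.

Ending inventory = $4,020

Sale 1 (226) [LIFO — newest first]: 226 @ $18 = $4,068
Ending inventory: 101 @ $16 + 134 @ $17 + 7 @ $18 = $4,020
Check: goods available $8,088 = COGS $4,068 + ending $4,020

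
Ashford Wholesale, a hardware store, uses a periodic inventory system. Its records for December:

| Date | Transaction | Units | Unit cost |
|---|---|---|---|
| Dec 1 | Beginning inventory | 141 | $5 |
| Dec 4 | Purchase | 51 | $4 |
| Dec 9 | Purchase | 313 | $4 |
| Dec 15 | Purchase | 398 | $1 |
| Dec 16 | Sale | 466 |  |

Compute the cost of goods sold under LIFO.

Dec 16, 466 sold [LIFO — newest first]: 398 @ $1 + 68 @ $4 = $670
Ending inventory: 141 @ $5 + 51 @ $4 + 245 @ $4 = $1,889
Check: goods available $2,559 = COGS $670 + ending $1,889

COGS = $670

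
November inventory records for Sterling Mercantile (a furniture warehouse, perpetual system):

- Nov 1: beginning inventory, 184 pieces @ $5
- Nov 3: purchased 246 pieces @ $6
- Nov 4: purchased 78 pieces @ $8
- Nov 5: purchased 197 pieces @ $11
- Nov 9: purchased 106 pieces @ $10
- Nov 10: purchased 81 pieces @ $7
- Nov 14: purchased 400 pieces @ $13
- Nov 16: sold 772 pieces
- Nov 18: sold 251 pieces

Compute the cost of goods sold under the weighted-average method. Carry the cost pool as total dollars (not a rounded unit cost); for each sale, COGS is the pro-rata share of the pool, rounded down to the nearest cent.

COGS = $9,512.63

After Nov 1: 184 on hand, pool $920.00 (≈ $5.0000 each)
After Nov 3: 430 on hand, pool $2,396.00 (≈ $5.5721 each)
After Nov 4: 508 on hand, pool $3,020.00 (≈ $5.9449 each)
After Nov 5: 705 on hand, pool $5,187.00 (≈ $7.3574 each)
After Nov 9: 811 on hand, pool $6,247.00 (≈ $7.7028 each)
After Nov 10: 892 on hand, pool $6,814.00 (≈ $7.6390 each)
After Nov 14: 1292 on hand, pool $12,014.00 (≈ $9.2988 each)
Nov 16, sell 772: 772/1292 × $12,014.00 → $7,178.64
Nov 18, sell 251: 251/520 × $4,835.36 → $2,333.99
Total COGS = $7,178.64 + $2,333.99 = $9,512.63
Ending inventory (cost pool remaining) = $2,501.37
Check: goods available $12,014.00 = COGS $9,512.63 + ending $2,501.37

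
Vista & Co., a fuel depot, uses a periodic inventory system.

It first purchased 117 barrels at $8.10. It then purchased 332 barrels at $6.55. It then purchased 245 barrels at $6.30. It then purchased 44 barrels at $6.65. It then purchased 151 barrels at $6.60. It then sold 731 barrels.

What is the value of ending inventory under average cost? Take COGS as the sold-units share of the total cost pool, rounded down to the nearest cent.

Sale 1, sell 731: 731/889 × $5,955.00 → $4,896.63
Ending inventory (cost pool remaining) = $1,058.37
Check: goods available $5,955.00 = COGS $4,896.63 + ending $1,058.37

Ending inventory = $1,058.37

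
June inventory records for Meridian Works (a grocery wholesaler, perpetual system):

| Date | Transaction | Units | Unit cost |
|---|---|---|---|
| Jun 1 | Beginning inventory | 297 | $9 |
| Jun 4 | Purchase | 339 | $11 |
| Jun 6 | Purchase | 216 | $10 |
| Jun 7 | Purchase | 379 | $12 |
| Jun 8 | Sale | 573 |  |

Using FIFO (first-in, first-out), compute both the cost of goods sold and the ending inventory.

Jun 8, 573 sold [FIFO — oldest first]: 297 @ $9 + 276 @ $11 = $5,709
Ending inventory: 63 @ $11 + 216 @ $10 + 379 @ $12 = $7,401
Check: goods available $13,110 = COGS $5,709 + ending $7,401

COGS = $5,709; ending inventory = $7,401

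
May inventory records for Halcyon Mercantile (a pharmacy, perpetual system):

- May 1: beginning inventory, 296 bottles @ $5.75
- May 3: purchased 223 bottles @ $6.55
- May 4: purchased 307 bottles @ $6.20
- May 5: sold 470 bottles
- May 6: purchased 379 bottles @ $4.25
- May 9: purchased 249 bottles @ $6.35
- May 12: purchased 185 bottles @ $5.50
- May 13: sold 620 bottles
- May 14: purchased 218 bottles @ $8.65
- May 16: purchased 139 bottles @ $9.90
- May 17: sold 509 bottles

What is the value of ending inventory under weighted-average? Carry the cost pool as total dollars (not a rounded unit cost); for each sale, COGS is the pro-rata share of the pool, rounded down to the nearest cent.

After May 1: 296 on hand, pool $1,702.00 (≈ $5.7500 each)
After May 3: 519 on hand, pool $3,162.65 (≈ $6.0937 each)
After May 4: 826 on hand, pool $5,066.05 (≈ $6.1332 each)
May 5, sell 470: 470/826 × $5,066.05 → $2,882.61
After May 6: 735 on hand, pool $3,794.19 (≈ $5.1622 each)
After May 9: 984 on hand, pool $5,375.34 (≈ $5.4627 each)
After May 12: 1169 on hand, pool $6,392.84 (≈ $5.4686 each)
May 13, sell 620: 620/1169 × $6,392.84 → $3,390.55
After May 14: 767 on hand, pool $4,887.99 (≈ $6.3729 each)
After May 16: 906 on hand, pool $6,264.09 (≈ $6.9140 each)
May 17, sell 509: 509/906 × $6,264.09 → $3,519.22
Total COGS = $2,882.61 + $3,390.55 + $3,519.22 = $9,792.38
Ending inventory (cost pool remaining) = $2,744.87
Check: goods available $12,537.25 = COGS $9,792.38 + ending $2,744.87

Ending inventory = $2,744.87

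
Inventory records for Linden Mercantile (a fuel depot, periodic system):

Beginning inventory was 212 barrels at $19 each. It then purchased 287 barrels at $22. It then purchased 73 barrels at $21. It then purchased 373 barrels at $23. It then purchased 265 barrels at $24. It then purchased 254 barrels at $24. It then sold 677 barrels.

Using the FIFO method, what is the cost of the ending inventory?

Sale 1 (677) [FIFO — oldest first]: 212 @ $19 + 287 @ $22 + 73 @ $21 + 105 @ $23 = $14,290
Ending inventory: 268 @ $23 + 265 @ $24 + 254 @ $24 = $18,620
Check: goods available $32,910 = COGS $14,290 + ending $18,620

Ending inventory = $18,620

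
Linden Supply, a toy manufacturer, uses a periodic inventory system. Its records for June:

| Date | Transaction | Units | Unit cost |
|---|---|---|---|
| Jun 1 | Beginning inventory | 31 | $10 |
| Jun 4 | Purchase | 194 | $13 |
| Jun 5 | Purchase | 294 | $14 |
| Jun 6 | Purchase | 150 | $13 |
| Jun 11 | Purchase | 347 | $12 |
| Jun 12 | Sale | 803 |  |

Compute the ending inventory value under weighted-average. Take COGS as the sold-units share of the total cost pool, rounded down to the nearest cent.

Jun 12, sell 803: 803/1016 × $13,062.00 → $10,323.60
Ending inventory (cost pool remaining) = $2,738.40

Ending inventory = $2,738.40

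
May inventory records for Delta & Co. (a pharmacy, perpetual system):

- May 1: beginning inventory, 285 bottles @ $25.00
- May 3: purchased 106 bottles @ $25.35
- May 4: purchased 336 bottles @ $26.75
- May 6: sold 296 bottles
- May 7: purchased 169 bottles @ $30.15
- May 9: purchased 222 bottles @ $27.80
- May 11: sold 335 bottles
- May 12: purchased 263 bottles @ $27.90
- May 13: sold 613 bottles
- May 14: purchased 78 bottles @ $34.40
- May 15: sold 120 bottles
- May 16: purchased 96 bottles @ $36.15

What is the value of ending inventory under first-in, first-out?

Ending inventory = $6,627.90

May 6, 296 sold [FIFO — oldest first]: 285 @ $25.00 + 11 @ $25.35 = $7,403.85
May 11, 335 sold [FIFO — oldest first]: 95 @ $25.35 + 240 @ $26.75 = $8,828.25
May 13, 613 sold [FIFO — oldest first]: 96 @ $26.75 + 169 @ $30.15 + 222 @ $27.80 + 126 @ $27.90 = $17,350.35
May 15, 120 sold [FIFO — oldest first]: 120 @ $27.90 = $3,348.00
Total COGS = $7,403.85 + $8,828.25 + $17,350.35 + $3,348.00 = $36,930.45
Ending inventory: 17 @ $27.90 + 78 @ $34.40 + 96 @ $36.15 = $6,627.90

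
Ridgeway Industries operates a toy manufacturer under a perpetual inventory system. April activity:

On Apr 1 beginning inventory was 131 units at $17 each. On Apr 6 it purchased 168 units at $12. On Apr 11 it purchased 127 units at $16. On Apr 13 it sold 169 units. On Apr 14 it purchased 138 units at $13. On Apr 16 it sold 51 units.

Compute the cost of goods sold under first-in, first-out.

COGS = $3,295

Apr 13, 169 sold [FIFO — oldest first]: 131 @ $17 + 38 @ $12 = $2,683
Apr 16, 51 sold [FIFO — oldest first]: 51 @ $12 = $612
Total COGS = $2,683 + $612 = $3,295
Ending inventory: 79 @ $12 + 127 @ $16 + 138 @ $13 = $4,774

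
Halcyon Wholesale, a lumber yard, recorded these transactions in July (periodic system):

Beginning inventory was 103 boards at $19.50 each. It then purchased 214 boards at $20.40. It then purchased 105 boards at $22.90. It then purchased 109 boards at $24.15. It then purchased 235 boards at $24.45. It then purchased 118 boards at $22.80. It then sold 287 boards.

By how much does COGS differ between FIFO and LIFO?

FIFO COGS: 103 @ $19.50 + 184 @ $20.40 = $5,762.10
LIFO COGS: 118 @ $22.80 + 169 @ $24.45 = $6,822.45
Difference = |$5,762.10 − $6,822.45| = $1,060.35

$1,060.35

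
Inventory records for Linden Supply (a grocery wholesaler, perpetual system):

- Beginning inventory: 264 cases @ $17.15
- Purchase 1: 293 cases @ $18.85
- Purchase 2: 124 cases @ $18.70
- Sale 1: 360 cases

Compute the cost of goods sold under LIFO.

Sale 1 (360) [LIFO — newest first]: 124 @ $18.70 + 236 @ $18.85 = $6,767.40
Ending inventory: 264 @ $17.15 + 57 @ $18.85 = $5,602.05
Check: goods available $12,369.45 = COGS $6,767.40 + ending $5,602.05

COGS = $6,767.40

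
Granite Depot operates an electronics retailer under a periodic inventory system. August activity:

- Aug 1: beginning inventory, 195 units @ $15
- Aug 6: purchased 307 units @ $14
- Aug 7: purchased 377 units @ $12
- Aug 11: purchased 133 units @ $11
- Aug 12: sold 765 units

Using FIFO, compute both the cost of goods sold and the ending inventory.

COGS = $10,379; ending inventory = $2,831

Aug 12, 765 sold [FIFO — oldest first]: 195 @ $15 + 307 @ $14 + 263 @ $12 = $10,379
Ending inventory: 114 @ $12 + 133 @ $11 = $2,831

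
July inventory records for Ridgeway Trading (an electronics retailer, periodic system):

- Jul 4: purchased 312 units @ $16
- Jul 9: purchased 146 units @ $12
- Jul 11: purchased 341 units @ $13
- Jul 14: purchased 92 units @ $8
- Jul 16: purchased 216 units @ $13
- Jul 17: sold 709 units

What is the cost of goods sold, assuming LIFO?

Jul 17, 709 sold [LIFO — newest first]: 216 @ $13 + 92 @ $8 + 341 @ $13 + 60 @ $12 = $8,697
Ending inventory: 312 @ $16 + 86 @ $12 = $6,024

COGS = $8,697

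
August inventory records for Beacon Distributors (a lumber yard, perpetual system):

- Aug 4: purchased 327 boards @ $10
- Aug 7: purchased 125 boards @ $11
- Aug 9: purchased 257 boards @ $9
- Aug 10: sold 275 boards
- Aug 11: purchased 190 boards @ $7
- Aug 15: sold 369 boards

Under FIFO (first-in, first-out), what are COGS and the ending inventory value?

COGS = $6,373; ending inventory = $1,915

Aug 10, 275 sold [FIFO — oldest first]: 275 @ $10 = $2,750
Aug 15, 369 sold [FIFO — oldest first]: 52 @ $10 + 125 @ $11 + 192 @ $9 = $3,623
Total COGS = $2,750 + $3,623 = $6,373
Ending inventory: 65 @ $9 + 190 @ $7 = $1,915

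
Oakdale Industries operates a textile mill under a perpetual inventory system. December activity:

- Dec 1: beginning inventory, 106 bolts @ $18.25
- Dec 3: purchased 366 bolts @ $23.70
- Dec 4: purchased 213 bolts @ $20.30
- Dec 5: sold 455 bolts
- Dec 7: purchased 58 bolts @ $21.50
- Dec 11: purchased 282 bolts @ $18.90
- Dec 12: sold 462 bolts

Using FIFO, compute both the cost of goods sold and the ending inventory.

COGS = $19,468.20; ending inventory = $2,041.20

Dec 5, 455 sold [FIFO — oldest first]: 106 @ $18.25 + 349 @ $23.70 = $10,205.80
Dec 12, 462 sold [FIFO — oldest first]: 17 @ $23.70 + 213 @ $20.30 + 58 @ $21.50 + 174 @ $18.90 = $9,262.40
Total COGS = $10,205.80 + $9,262.40 = $19,468.20
Ending inventory: 108 @ $18.90 = $2,041.20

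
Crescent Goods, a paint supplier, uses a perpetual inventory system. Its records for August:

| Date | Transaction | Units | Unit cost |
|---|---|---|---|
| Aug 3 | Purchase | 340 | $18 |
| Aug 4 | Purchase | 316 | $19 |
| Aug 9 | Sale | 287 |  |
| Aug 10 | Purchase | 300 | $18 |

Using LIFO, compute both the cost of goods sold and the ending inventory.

Aug 9, 287 sold [LIFO — newest first]: 287 @ $19 = $5,453
Ending inventory: 340 @ $18 + 29 @ $19 + 300 @ $18 = $12,071

COGS = $5,453; ending inventory = $12,071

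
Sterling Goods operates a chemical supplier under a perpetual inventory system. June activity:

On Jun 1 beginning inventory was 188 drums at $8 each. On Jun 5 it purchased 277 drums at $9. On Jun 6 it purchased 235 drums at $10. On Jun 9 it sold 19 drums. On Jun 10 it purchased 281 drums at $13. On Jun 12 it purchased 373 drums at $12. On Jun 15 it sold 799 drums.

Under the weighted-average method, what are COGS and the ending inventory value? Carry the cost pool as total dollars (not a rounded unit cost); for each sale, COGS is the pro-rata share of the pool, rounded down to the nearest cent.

After Jun 1: 188 on hand, pool $1,504.00 (≈ $8.0000 each)
After Jun 5: 465 on hand, pool $3,997.00 (≈ $8.5957 each)
After Jun 6: 700 on hand, pool $6,347.00 (≈ $9.0671 each)
Jun 9, sell 19: 19/700 × $6,347.00 → $172.27
After Jun 10: 962 on hand, pool $9,827.73 (≈ $10.2159 each)
After Jun 12: 1335 on hand, pool $14,303.73 (≈ $10.7144 each)
Jun 15, sell 799: 799/1335 × $14,303.73 → $8,560.80
Total COGS = $172.27 + $8,560.80 = $8,733.07
Ending inventory (cost pool remaining) = $5,742.93

COGS = $8,733.07; ending inventory = $5,742.93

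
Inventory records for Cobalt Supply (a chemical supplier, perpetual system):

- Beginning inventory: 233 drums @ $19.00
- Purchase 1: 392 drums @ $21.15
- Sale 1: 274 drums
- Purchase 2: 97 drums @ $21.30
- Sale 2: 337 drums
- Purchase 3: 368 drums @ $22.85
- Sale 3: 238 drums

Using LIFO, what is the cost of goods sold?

Sale 1 (274) [LIFO — newest first]: 274 @ $21.15 = $5,795.10
Sale 2 (337) [LIFO — newest first]: 97 @ $21.30 + 118 @ $21.15 + 122 @ $19.00 = $6,879.80
Sale 3 (238) [LIFO — newest first]: 238 @ $22.85 = $5,438.30
Total COGS = $5,795.10 + $6,879.80 + $5,438.30 = $18,113.20
Ending inventory: 111 @ $19.00 + 130 @ $22.85 = $5,079.50

COGS = $18,113.20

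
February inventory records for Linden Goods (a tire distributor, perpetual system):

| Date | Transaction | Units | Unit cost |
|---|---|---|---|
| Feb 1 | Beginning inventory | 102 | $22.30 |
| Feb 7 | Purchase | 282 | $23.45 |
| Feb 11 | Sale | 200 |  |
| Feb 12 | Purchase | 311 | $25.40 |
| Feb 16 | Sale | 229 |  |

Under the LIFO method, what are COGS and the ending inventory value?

Feb 11, 200 sold [LIFO — newest first]: 200 @ $23.45 = $4,690.00
Feb 16, 229 sold [LIFO — newest first]: 229 @ $25.40 = $5,816.60
Total COGS = $4,690.00 + $5,816.60 = $10,506.60
Ending inventory: 102 @ $22.30 + 82 @ $23.45 + 82 @ $25.40 = $6,280.30
Check: goods available $16,786.90 = COGS $10,506.60 + ending $6,280.30

COGS = $10,506.60; ending inventory = $6,280.30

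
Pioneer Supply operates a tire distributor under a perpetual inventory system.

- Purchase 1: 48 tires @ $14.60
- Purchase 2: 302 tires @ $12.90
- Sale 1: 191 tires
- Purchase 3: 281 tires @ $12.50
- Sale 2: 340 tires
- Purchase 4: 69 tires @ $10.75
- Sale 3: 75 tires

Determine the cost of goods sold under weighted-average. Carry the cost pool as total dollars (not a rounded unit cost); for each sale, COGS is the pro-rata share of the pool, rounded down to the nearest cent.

After Purchase 1: 48 on hand, pool $700.80 (≈ $14.6000 each)
After Purchase 2: 350 on hand, pool $4,596.60 (≈ $13.1331 each)
Sale 1, sell 191: 191/350 × $4,596.60 → $2,508.43
After Purchase 3: 440 on hand, pool $5,600.67 (≈ $12.7288 each)
Sale 2, sell 340: 340/440 × $5,600.67 → $4,327.79
After Purchase 4: 169 on hand, pool $2,014.63 (≈ $11.9209 each)
Sale 3, sell 75: 75/169 × $2,014.63 → $894.06
Total COGS = $2,508.43 + $4,327.79 + $894.06 = $7,730.28
Ending inventory (cost pool remaining) = $1,120.57

COGS = $7,730.28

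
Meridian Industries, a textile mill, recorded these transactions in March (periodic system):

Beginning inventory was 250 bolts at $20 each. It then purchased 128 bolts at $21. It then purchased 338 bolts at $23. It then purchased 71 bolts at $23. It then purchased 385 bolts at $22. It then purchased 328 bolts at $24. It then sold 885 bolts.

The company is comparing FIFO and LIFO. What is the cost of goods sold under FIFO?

FIFO COGS: 250 @ $20 + 128 @ $21 + 338 @ $23 + 71 @ $23 + 98 @ $22 = $19,251
LIFO COGS: 328 @ $24 + 385 @ $22 + 71 @ $23 + 101 @ $23 = $20,298

COGS = $19,251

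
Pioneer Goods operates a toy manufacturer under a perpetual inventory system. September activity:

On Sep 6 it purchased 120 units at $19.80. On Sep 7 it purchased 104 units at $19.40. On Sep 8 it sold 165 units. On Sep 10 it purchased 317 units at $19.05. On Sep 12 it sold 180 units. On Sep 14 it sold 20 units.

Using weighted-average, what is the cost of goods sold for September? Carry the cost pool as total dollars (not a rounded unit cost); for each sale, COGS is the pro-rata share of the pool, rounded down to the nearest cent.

COGS = $7,064.06

After Sep 6: 120 on hand, pool $2,376.00 (≈ $19.8000 each)
After Sep 7: 224 on hand, pool $4,393.60 (≈ $19.6143 each)
Sep 8, sell 165: 165/224 × $4,393.60 → $3,236.35
After Sep 10: 376 on hand, pool $7,196.10 (≈ $19.1386 each)
Sep 12, sell 180: 180/376 × $7,196.10 → $3,444.94
Sep 14, sell 20: 20/196 × $3,751.16 → $382.77
Total COGS = $3,236.35 + $3,444.94 + $382.77 = $7,064.06
Ending inventory (cost pool remaining) = $3,368.39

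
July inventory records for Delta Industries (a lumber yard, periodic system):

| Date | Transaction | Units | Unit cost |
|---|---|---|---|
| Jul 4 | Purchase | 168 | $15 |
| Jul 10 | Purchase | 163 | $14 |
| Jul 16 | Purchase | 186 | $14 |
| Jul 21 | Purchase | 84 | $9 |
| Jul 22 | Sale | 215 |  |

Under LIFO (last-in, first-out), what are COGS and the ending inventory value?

Jul 22, 215 sold [LIFO — newest first]: 84 @ $9 + 131 @ $14 = $2,590
Ending inventory: 168 @ $15 + 163 @ $14 + 55 @ $14 = $5,572

COGS = $2,590; ending inventory = $5,572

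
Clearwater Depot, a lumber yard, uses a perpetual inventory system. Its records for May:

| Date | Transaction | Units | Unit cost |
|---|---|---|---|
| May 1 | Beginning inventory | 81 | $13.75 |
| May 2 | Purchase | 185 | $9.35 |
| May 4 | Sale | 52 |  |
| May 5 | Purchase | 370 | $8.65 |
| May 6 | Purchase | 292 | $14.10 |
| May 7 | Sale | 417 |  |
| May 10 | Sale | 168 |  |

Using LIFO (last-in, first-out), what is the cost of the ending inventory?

Ending inventory = $3,023.35

May 4, 52 sold [LIFO — newest first]: 52 @ $9.35 = $486.20
May 7, 417 sold [LIFO — newest first]: 292 @ $14.10 + 125 @ $8.65 = $5,198.45
May 10, 168 sold [LIFO — newest first]: 168 @ $8.65 = $1,453.20
Total COGS = $486.20 + $5,198.45 + $1,453.20 = $7,137.85
Ending inventory: 81 @ $13.75 + 133 @ $9.35 + 77 @ $8.65 = $3,023.35
Check: goods available $10,161.20 = COGS $7,137.85 + ending $3,023.35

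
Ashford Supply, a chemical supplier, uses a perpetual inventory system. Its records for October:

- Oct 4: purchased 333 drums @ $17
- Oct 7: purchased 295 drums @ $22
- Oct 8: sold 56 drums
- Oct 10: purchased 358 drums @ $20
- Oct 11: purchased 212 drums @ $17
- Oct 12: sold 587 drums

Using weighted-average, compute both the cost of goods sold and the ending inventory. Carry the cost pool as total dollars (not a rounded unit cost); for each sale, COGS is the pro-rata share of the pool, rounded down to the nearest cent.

COGS = $12,305.13; ending inventory = $10,609.87

After Oct 4: 333 on hand, pool $5,661.00 (≈ $17.0000 each)
After Oct 7: 628 on hand, pool $12,151.00 (≈ $19.3487 each)
Oct 8, sell 56: 56/628 × $12,151.00 → $1,083.52
After Oct 10: 930 on hand, pool $18,227.48 (≈ $19.5994 each)
After Oct 11: 1142 on hand, pool $21,831.48 (≈ $19.1169 each)
Oct 12, sell 587: 587/1142 × $21,831.48 → $11,221.61
Total COGS = $1,083.52 + $11,221.61 = $12,305.13
Ending inventory (cost pool remaining) = $10,609.87
Check: goods available $22,915.00 = COGS $12,305.13 + ending $10,609.87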